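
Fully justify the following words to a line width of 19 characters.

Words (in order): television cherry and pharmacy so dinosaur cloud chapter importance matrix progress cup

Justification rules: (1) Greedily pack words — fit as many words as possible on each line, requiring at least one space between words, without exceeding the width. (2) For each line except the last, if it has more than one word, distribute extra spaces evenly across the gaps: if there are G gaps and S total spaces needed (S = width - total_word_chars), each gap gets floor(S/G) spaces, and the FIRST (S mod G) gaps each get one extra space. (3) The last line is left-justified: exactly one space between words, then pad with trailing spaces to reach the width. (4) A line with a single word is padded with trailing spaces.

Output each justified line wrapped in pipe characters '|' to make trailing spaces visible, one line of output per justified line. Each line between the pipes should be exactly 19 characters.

Line 1: ['television', 'cherry'] (min_width=17, slack=2)
Line 2: ['and', 'pharmacy', 'so'] (min_width=15, slack=4)
Line 3: ['dinosaur', 'cloud'] (min_width=14, slack=5)
Line 4: ['chapter', 'importance'] (min_width=18, slack=1)
Line 5: ['matrix', 'progress', 'cup'] (min_width=19, slack=0)

Answer: |television   cherry|
|and   pharmacy   so|
|dinosaur      cloud|
|chapter  importance|
|matrix progress cup|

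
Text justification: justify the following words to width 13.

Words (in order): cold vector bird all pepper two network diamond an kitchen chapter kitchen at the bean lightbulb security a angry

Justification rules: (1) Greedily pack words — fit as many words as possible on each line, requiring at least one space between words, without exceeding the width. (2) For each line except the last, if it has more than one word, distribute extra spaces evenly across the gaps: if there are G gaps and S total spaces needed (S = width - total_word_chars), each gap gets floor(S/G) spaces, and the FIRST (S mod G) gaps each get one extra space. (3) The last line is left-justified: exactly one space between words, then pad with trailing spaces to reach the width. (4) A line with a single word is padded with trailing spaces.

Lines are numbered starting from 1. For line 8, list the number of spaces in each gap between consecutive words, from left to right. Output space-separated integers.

Answer: 4

Derivation:
Line 1: ['cold', 'vector'] (min_width=11, slack=2)
Line 2: ['bird', 'all'] (min_width=8, slack=5)
Line 3: ['pepper', 'two'] (min_width=10, slack=3)
Line 4: ['network'] (min_width=7, slack=6)
Line 5: ['diamond', 'an'] (min_width=10, slack=3)
Line 6: ['kitchen'] (min_width=7, slack=6)
Line 7: ['chapter'] (min_width=7, slack=6)
Line 8: ['kitchen', 'at'] (min_width=10, slack=3)
Line 9: ['the', 'bean'] (min_width=8, slack=5)
Line 10: ['lightbulb'] (min_width=9, slack=4)
Line 11: ['security', 'a'] (min_width=10, slack=3)
Line 12: ['angry'] (min_width=5, slack=8)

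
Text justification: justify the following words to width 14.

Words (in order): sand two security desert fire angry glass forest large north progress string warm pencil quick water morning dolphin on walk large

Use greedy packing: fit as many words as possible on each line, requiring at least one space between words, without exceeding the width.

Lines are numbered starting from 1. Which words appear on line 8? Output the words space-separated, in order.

Answer: pencil quick

Derivation:
Line 1: ['sand', 'two'] (min_width=8, slack=6)
Line 2: ['security'] (min_width=8, slack=6)
Line 3: ['desert', 'fire'] (min_width=11, slack=3)
Line 4: ['angry', 'glass'] (min_width=11, slack=3)
Line 5: ['forest', 'large'] (min_width=12, slack=2)
Line 6: ['north', 'progress'] (min_width=14, slack=0)
Line 7: ['string', 'warm'] (min_width=11, slack=3)
Line 8: ['pencil', 'quick'] (min_width=12, slack=2)
Line 9: ['water', 'morning'] (min_width=13, slack=1)
Line 10: ['dolphin', 'on'] (min_width=10, slack=4)
Line 11: ['walk', 'large'] (min_width=10, slack=4)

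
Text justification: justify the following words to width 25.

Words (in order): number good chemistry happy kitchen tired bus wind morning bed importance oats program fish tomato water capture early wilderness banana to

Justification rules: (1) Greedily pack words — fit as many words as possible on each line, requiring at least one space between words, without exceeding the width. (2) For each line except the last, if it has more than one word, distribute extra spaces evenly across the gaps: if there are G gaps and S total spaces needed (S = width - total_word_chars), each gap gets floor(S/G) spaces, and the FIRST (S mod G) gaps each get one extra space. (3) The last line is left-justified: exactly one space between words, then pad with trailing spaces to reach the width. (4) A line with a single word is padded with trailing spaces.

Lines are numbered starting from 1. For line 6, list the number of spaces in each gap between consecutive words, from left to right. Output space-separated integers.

Answer: 2 2

Derivation:
Line 1: ['number', 'good', 'chemistry'] (min_width=21, slack=4)
Line 2: ['happy', 'kitchen', 'tired', 'bus'] (min_width=23, slack=2)
Line 3: ['wind', 'morning', 'bed'] (min_width=16, slack=9)
Line 4: ['importance', 'oats', 'program'] (min_width=23, slack=2)
Line 5: ['fish', 'tomato', 'water', 'capture'] (min_width=25, slack=0)
Line 6: ['early', 'wilderness', 'banana'] (min_width=23, slack=2)
Line 7: ['to'] (min_width=2, slack=23)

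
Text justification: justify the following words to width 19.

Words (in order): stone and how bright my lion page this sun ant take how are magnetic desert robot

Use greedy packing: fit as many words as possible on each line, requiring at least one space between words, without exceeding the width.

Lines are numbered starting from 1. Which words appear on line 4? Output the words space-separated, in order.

Line 1: ['stone', 'and', 'how'] (min_width=13, slack=6)
Line 2: ['bright', 'my', 'lion', 'page'] (min_width=19, slack=0)
Line 3: ['this', 'sun', 'ant', 'take'] (min_width=17, slack=2)
Line 4: ['how', 'are', 'magnetic'] (min_width=16, slack=3)
Line 5: ['desert', 'robot'] (min_width=12, slack=7)

Answer: how are magnetic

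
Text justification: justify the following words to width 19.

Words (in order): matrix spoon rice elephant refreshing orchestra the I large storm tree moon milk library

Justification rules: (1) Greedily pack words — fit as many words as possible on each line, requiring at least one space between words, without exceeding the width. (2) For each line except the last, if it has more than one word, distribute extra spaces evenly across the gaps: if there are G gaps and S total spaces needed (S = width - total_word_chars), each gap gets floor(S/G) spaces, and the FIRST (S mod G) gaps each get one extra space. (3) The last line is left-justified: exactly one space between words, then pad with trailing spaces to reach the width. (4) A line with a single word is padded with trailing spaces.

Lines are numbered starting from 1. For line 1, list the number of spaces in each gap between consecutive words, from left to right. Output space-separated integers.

Line 1: ['matrix', 'spoon', 'rice'] (min_width=17, slack=2)
Line 2: ['elephant', 'refreshing'] (min_width=19, slack=0)
Line 3: ['orchestra', 'the', 'I'] (min_width=15, slack=4)
Line 4: ['large', 'storm', 'tree'] (min_width=16, slack=3)
Line 5: ['moon', 'milk', 'library'] (min_width=17, slack=2)

Answer: 2 2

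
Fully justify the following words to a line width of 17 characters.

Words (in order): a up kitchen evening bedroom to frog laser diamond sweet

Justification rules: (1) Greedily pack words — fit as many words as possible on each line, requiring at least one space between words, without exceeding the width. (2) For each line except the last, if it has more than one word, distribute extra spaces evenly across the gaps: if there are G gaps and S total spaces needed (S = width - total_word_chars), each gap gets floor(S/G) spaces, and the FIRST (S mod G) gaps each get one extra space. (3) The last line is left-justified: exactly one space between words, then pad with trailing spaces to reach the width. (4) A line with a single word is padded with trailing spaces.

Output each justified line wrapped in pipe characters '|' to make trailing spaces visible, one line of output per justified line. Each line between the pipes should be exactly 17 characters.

Line 1: ['a', 'up', 'kitchen'] (min_width=12, slack=5)
Line 2: ['evening', 'bedroom'] (min_width=15, slack=2)
Line 3: ['to', 'frog', 'laser'] (min_width=13, slack=4)
Line 4: ['diamond', 'sweet'] (min_width=13, slack=4)

Answer: |a    up   kitchen|
|evening   bedroom|
|to   frog   laser|
|diamond sweet    |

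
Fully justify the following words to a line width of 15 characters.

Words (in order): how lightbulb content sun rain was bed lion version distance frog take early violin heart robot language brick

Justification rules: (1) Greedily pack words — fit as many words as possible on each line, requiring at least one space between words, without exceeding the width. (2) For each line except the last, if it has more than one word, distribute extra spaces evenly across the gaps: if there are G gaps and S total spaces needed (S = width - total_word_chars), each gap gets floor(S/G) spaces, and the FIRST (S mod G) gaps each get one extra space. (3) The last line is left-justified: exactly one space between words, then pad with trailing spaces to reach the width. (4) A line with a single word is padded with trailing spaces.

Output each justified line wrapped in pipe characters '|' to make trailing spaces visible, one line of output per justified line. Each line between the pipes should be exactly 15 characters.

Line 1: ['how', 'lightbulb'] (min_width=13, slack=2)
Line 2: ['content', 'sun'] (min_width=11, slack=4)
Line 3: ['rain', 'was', 'bed'] (min_width=12, slack=3)
Line 4: ['lion', 'version'] (min_width=12, slack=3)
Line 5: ['distance', 'frog'] (min_width=13, slack=2)
Line 6: ['take', 'early'] (min_width=10, slack=5)
Line 7: ['violin', 'heart'] (min_width=12, slack=3)
Line 8: ['robot', 'language'] (min_width=14, slack=1)
Line 9: ['brick'] (min_width=5, slack=10)

Answer: |how   lightbulb|
|content     sun|
|rain   was  bed|
|lion    version|
|distance   frog|
|take      early|
|violin    heart|
|robot  language|
|brick          |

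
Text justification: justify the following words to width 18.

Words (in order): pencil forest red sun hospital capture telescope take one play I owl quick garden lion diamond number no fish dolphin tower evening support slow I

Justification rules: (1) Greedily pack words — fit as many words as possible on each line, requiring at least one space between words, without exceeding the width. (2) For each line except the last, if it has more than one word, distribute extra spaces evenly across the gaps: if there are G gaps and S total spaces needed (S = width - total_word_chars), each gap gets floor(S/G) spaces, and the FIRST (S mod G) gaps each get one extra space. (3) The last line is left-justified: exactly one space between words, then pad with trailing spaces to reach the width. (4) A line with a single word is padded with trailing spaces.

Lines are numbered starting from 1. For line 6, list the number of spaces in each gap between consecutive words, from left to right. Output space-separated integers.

Answer: 7

Derivation:
Line 1: ['pencil', 'forest', 'red'] (min_width=17, slack=1)
Line 2: ['sun', 'hospital'] (min_width=12, slack=6)
Line 3: ['capture', 'telescope'] (min_width=17, slack=1)
Line 4: ['take', 'one', 'play', 'I'] (min_width=15, slack=3)
Line 5: ['owl', 'quick', 'garden'] (min_width=16, slack=2)
Line 6: ['lion', 'diamond'] (min_width=12, slack=6)
Line 7: ['number', 'no', 'fish'] (min_width=14, slack=4)
Line 8: ['dolphin', 'tower'] (min_width=13, slack=5)
Line 9: ['evening', 'support'] (min_width=15, slack=3)
Line 10: ['slow', 'I'] (min_width=6, slack=12)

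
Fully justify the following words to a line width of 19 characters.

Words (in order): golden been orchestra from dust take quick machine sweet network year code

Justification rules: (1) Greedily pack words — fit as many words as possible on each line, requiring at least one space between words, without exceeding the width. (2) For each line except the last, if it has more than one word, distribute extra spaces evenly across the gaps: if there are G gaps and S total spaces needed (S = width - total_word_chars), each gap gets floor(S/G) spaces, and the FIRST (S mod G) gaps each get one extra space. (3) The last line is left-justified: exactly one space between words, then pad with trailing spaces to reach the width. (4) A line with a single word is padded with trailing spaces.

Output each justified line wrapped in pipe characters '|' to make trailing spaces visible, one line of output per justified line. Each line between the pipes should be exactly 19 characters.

Answer: |golden         been|
|orchestra from dust|
|take  quick machine|
|sweet  network year|
|code               |

Derivation:
Line 1: ['golden', 'been'] (min_width=11, slack=8)
Line 2: ['orchestra', 'from', 'dust'] (min_width=19, slack=0)
Line 3: ['take', 'quick', 'machine'] (min_width=18, slack=1)
Line 4: ['sweet', 'network', 'year'] (min_width=18, slack=1)
Line 5: ['code'] (min_width=4, slack=15)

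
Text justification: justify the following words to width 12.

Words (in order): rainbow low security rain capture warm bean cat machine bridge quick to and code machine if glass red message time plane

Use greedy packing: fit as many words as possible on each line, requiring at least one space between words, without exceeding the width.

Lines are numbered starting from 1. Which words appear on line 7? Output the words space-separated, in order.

Line 1: ['rainbow', 'low'] (min_width=11, slack=1)
Line 2: ['security'] (min_width=8, slack=4)
Line 3: ['rain', 'capture'] (min_width=12, slack=0)
Line 4: ['warm', 'bean'] (min_width=9, slack=3)
Line 5: ['cat', 'machine'] (min_width=11, slack=1)
Line 6: ['bridge', 'quick'] (min_width=12, slack=0)
Line 7: ['to', 'and', 'code'] (min_width=11, slack=1)
Line 8: ['machine', 'if'] (min_width=10, slack=2)
Line 9: ['glass', 'red'] (min_width=9, slack=3)
Line 10: ['message', 'time'] (min_width=12, slack=0)
Line 11: ['plane'] (min_width=5, slack=7)

Answer: to and code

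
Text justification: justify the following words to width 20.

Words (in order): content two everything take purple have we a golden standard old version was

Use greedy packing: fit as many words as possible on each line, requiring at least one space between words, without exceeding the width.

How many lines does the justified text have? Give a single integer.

Answer: 5

Derivation:
Line 1: ['content', 'two'] (min_width=11, slack=9)
Line 2: ['everything', 'take'] (min_width=15, slack=5)
Line 3: ['purple', 'have', 'we', 'a'] (min_width=16, slack=4)
Line 4: ['golden', 'standard', 'old'] (min_width=19, slack=1)
Line 5: ['version', 'was'] (min_width=11, slack=9)
Total lines: 5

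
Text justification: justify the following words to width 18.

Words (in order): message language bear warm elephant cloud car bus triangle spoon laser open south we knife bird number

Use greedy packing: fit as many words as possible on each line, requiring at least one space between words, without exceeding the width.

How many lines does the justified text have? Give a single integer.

Line 1: ['message', 'language'] (min_width=16, slack=2)
Line 2: ['bear', 'warm', 'elephant'] (min_width=18, slack=0)
Line 3: ['cloud', 'car', 'bus'] (min_width=13, slack=5)
Line 4: ['triangle', 'spoon'] (min_width=14, slack=4)
Line 5: ['laser', 'open', 'south'] (min_width=16, slack=2)
Line 6: ['we', 'knife', 'bird'] (min_width=13, slack=5)
Line 7: ['number'] (min_width=6, slack=12)
Total lines: 7

Answer: 7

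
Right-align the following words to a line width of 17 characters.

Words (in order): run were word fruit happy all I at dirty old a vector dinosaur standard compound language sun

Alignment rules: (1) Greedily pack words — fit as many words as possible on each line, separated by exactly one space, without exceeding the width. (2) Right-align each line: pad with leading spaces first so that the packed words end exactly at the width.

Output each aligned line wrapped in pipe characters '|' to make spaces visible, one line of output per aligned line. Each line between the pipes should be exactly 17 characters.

Answer: |    run were word|
|fruit happy all I|
|   at dirty old a|
|  vector dinosaur|
|standard compound|
|     language sun|

Derivation:
Line 1: ['run', 'were', 'word'] (min_width=13, slack=4)
Line 2: ['fruit', 'happy', 'all', 'I'] (min_width=17, slack=0)
Line 3: ['at', 'dirty', 'old', 'a'] (min_width=14, slack=3)
Line 4: ['vector', 'dinosaur'] (min_width=15, slack=2)
Line 5: ['standard', 'compound'] (min_width=17, slack=0)
Line 6: ['language', 'sun'] (min_width=12, slack=5)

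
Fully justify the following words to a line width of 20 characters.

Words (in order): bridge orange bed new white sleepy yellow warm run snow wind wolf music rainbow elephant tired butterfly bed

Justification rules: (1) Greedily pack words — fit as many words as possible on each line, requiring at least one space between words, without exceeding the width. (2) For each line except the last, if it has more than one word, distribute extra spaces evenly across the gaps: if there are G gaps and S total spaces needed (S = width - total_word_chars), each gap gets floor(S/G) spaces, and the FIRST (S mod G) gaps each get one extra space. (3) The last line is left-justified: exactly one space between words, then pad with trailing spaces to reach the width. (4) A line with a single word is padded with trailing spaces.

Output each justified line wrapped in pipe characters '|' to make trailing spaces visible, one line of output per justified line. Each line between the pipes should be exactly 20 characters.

Line 1: ['bridge', 'orange', 'bed'] (min_width=17, slack=3)
Line 2: ['new', 'white', 'sleepy'] (min_width=16, slack=4)
Line 3: ['yellow', 'warm', 'run', 'snow'] (min_width=20, slack=0)
Line 4: ['wind', 'wolf', 'music'] (min_width=15, slack=5)
Line 5: ['rainbow', 'elephant'] (min_width=16, slack=4)
Line 6: ['tired', 'butterfly', 'bed'] (min_width=19, slack=1)

Answer: |bridge   orange  bed|
|new   white   sleepy|
|yellow warm run snow|
|wind    wolf   music|
|rainbow     elephant|
|tired butterfly bed |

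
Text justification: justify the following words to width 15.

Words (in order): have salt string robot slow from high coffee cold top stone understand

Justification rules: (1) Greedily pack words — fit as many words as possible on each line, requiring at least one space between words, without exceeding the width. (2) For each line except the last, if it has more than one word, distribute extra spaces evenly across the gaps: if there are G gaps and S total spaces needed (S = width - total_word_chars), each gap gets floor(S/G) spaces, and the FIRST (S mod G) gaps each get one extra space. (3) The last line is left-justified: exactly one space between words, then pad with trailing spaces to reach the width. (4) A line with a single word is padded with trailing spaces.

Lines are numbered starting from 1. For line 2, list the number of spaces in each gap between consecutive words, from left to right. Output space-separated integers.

Answer: 4

Derivation:
Line 1: ['have', 'salt'] (min_width=9, slack=6)
Line 2: ['string', 'robot'] (min_width=12, slack=3)
Line 3: ['slow', 'from', 'high'] (min_width=14, slack=1)
Line 4: ['coffee', 'cold', 'top'] (min_width=15, slack=0)
Line 5: ['stone'] (min_width=5, slack=10)
Line 6: ['understand'] (min_width=10, slack=5)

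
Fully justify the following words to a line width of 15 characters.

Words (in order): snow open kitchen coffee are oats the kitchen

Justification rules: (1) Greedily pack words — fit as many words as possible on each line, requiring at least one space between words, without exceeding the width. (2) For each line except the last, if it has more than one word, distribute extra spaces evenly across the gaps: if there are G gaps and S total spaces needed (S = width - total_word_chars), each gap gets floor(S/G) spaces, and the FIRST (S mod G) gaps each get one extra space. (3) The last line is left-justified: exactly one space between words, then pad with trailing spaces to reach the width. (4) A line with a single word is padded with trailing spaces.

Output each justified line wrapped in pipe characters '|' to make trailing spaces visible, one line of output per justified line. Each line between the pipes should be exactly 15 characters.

Answer: |snow       open|
|kitchen  coffee|
|are   oats  the|
|kitchen        |

Derivation:
Line 1: ['snow', 'open'] (min_width=9, slack=6)
Line 2: ['kitchen', 'coffee'] (min_width=14, slack=1)
Line 3: ['are', 'oats', 'the'] (min_width=12, slack=3)
Line 4: ['kitchen'] (min_width=7, slack=8)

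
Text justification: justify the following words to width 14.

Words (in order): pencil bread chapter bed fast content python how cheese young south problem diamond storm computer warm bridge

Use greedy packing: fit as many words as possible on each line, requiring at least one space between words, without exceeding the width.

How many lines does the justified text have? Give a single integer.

Line 1: ['pencil', 'bread'] (min_width=12, slack=2)
Line 2: ['chapter', 'bed'] (min_width=11, slack=3)
Line 3: ['fast', 'content'] (min_width=12, slack=2)
Line 4: ['python', 'how'] (min_width=10, slack=4)
Line 5: ['cheese', 'young'] (min_width=12, slack=2)
Line 6: ['south', 'problem'] (min_width=13, slack=1)
Line 7: ['diamond', 'storm'] (min_width=13, slack=1)
Line 8: ['computer', 'warm'] (min_width=13, slack=1)
Line 9: ['bridge'] (min_width=6, slack=8)
Total lines: 9

Answer: 9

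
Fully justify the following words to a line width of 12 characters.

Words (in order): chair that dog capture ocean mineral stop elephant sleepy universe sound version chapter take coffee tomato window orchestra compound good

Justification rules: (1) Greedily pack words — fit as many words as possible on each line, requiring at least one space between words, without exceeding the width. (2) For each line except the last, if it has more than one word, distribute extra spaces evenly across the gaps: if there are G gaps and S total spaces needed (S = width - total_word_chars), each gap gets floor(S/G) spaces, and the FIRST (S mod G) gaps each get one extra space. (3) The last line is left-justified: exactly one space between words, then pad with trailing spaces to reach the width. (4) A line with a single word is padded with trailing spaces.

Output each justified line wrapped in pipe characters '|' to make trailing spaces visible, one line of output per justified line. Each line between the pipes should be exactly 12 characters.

Answer: |chair   that|
|dog  capture|
|ocean       |
|mineral stop|
|elephant    |
|sleepy      |
|universe    |
|sound       |
|version     |
|chapter take|
|coffee      |
|tomato      |
|window      |
|orchestra   |
|compound    |
|good        |

Derivation:
Line 1: ['chair', 'that'] (min_width=10, slack=2)
Line 2: ['dog', 'capture'] (min_width=11, slack=1)
Line 3: ['ocean'] (min_width=5, slack=7)
Line 4: ['mineral', 'stop'] (min_width=12, slack=0)
Line 5: ['elephant'] (min_width=8, slack=4)
Line 6: ['sleepy'] (min_width=6, slack=6)
Line 7: ['universe'] (min_width=8, slack=4)
Line 8: ['sound'] (min_width=5, slack=7)
Line 9: ['version'] (min_width=7, slack=5)
Line 10: ['chapter', 'take'] (min_width=12, slack=0)
Line 11: ['coffee'] (min_width=6, slack=6)
Line 12: ['tomato'] (min_width=6, slack=6)
Line 13: ['window'] (min_width=6, slack=6)
Line 14: ['orchestra'] (min_width=9, slack=3)
Line 15: ['compound'] (min_width=8, slack=4)
Line 16: ['good'] (min_width=4, slack=8)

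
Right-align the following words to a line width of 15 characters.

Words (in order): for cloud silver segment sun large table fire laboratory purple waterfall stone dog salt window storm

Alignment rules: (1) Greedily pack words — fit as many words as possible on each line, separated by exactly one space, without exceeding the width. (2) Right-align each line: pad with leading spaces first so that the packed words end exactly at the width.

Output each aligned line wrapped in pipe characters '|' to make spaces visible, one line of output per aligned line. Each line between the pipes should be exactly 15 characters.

Answer: |      for cloud|
| silver segment|
|sun large table|
|fire laboratory|
|         purple|
|waterfall stone|
|dog salt window|
|          storm|

Derivation:
Line 1: ['for', 'cloud'] (min_width=9, slack=6)
Line 2: ['silver', 'segment'] (min_width=14, slack=1)
Line 3: ['sun', 'large', 'table'] (min_width=15, slack=0)
Line 4: ['fire', 'laboratory'] (min_width=15, slack=0)
Line 5: ['purple'] (min_width=6, slack=9)
Line 6: ['waterfall', 'stone'] (min_width=15, slack=0)
Line 7: ['dog', 'salt', 'window'] (min_width=15, slack=0)
Line 8: ['storm'] (min_width=5, slack=10)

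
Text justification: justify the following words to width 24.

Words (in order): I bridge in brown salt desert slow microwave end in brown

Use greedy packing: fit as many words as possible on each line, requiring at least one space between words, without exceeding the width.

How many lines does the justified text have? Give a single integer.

Line 1: ['I', 'bridge', 'in', 'brown', 'salt'] (min_width=22, slack=2)
Line 2: ['desert', 'slow', 'microwave'] (min_width=21, slack=3)
Line 3: ['end', 'in', 'brown'] (min_width=12, slack=12)
Total lines: 3

Answer: 3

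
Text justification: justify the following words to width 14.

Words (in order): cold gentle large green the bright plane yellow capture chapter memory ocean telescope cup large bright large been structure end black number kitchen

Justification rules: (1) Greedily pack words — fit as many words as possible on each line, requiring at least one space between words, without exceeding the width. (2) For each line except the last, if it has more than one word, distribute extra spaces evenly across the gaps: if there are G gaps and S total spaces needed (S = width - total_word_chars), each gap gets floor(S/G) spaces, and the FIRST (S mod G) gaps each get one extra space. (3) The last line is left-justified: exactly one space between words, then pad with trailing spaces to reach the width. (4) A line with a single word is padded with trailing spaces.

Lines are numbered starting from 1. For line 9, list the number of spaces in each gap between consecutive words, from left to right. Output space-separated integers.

Answer: 3

Derivation:
Line 1: ['cold', 'gentle'] (min_width=11, slack=3)
Line 2: ['large', 'green'] (min_width=11, slack=3)
Line 3: ['the', 'bright'] (min_width=10, slack=4)
Line 4: ['plane', 'yellow'] (min_width=12, slack=2)
Line 5: ['capture'] (min_width=7, slack=7)
Line 6: ['chapter', 'memory'] (min_width=14, slack=0)
Line 7: ['ocean'] (min_width=5, slack=9)
Line 8: ['telescope', 'cup'] (min_width=13, slack=1)
Line 9: ['large', 'bright'] (min_width=12, slack=2)
Line 10: ['large', 'been'] (min_width=10, slack=4)
Line 11: ['structure', 'end'] (min_width=13, slack=1)
Line 12: ['black', 'number'] (min_width=12, slack=2)
Line 13: ['kitchen'] (min_width=7, slack=7)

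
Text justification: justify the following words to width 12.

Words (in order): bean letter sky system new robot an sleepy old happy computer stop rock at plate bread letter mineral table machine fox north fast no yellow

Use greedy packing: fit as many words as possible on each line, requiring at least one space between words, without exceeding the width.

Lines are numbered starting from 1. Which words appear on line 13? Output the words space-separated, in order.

Answer: north fast

Derivation:
Line 1: ['bean', 'letter'] (min_width=11, slack=1)
Line 2: ['sky', 'system'] (min_width=10, slack=2)
Line 3: ['new', 'robot', 'an'] (min_width=12, slack=0)
Line 4: ['sleepy', 'old'] (min_width=10, slack=2)
Line 5: ['happy'] (min_width=5, slack=7)
Line 6: ['computer'] (min_width=8, slack=4)
Line 7: ['stop', 'rock', 'at'] (min_width=12, slack=0)
Line 8: ['plate', 'bread'] (min_width=11, slack=1)
Line 9: ['letter'] (min_width=6, slack=6)
Line 10: ['mineral'] (min_width=7, slack=5)
Line 11: ['table'] (min_width=5, slack=7)
Line 12: ['machine', 'fox'] (min_width=11, slack=1)
Line 13: ['north', 'fast'] (min_width=10, slack=2)
Line 14: ['no', 'yellow'] (min_width=9, slack=3)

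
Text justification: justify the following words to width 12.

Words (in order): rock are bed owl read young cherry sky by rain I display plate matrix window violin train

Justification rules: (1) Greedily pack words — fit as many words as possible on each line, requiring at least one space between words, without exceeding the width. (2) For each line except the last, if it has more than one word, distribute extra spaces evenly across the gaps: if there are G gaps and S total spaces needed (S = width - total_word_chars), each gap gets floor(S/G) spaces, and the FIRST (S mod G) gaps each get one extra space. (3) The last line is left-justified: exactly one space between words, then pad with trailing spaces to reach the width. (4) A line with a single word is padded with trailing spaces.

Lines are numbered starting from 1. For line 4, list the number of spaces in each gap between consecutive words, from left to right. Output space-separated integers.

Line 1: ['rock', 'are', 'bed'] (min_width=12, slack=0)
Line 2: ['owl', 'read'] (min_width=8, slack=4)
Line 3: ['young', 'cherry'] (min_width=12, slack=0)
Line 4: ['sky', 'by', 'rain'] (min_width=11, slack=1)
Line 5: ['I', 'display'] (min_width=9, slack=3)
Line 6: ['plate', 'matrix'] (min_width=12, slack=0)
Line 7: ['window'] (min_width=6, slack=6)
Line 8: ['violin', 'train'] (min_width=12, slack=0)

Answer: 2 1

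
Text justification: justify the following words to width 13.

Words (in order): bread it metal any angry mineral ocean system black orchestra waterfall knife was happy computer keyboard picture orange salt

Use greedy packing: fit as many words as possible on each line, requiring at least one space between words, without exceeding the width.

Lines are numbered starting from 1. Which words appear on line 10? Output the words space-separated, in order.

Answer: computer

Derivation:
Line 1: ['bread', 'it'] (min_width=8, slack=5)
Line 2: ['metal', 'any'] (min_width=9, slack=4)
Line 3: ['angry', 'mineral'] (min_width=13, slack=0)
Line 4: ['ocean', 'system'] (min_width=12, slack=1)
Line 5: ['black'] (min_width=5, slack=8)
Line 6: ['orchestra'] (min_width=9, slack=4)
Line 7: ['waterfall'] (min_width=9, slack=4)
Line 8: ['knife', 'was'] (min_width=9, slack=4)
Line 9: ['happy'] (min_width=5, slack=8)
Line 10: ['computer'] (min_width=8, slack=5)
Line 11: ['keyboard'] (min_width=8, slack=5)
Line 12: ['picture'] (min_width=7, slack=6)
Line 13: ['orange', 'salt'] (min_width=11, slack=2)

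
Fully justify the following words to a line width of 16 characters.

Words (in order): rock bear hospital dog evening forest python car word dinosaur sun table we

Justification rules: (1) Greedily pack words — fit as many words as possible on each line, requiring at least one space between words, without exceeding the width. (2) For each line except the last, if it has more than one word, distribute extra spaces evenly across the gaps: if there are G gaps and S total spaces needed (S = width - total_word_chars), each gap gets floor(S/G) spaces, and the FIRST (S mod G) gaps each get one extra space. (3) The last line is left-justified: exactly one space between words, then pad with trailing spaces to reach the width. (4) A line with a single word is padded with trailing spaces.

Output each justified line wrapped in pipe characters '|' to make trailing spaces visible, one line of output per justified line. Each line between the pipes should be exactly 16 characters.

Answer: |rock        bear|
|hospital     dog|
|evening   forest|
|python  car word|
|dinosaur     sun|
|table we        |

Derivation:
Line 1: ['rock', 'bear'] (min_width=9, slack=7)
Line 2: ['hospital', 'dog'] (min_width=12, slack=4)
Line 3: ['evening', 'forest'] (min_width=14, slack=2)
Line 4: ['python', 'car', 'word'] (min_width=15, slack=1)
Line 5: ['dinosaur', 'sun'] (min_width=12, slack=4)
Line 6: ['table', 'we'] (min_width=8, slack=8)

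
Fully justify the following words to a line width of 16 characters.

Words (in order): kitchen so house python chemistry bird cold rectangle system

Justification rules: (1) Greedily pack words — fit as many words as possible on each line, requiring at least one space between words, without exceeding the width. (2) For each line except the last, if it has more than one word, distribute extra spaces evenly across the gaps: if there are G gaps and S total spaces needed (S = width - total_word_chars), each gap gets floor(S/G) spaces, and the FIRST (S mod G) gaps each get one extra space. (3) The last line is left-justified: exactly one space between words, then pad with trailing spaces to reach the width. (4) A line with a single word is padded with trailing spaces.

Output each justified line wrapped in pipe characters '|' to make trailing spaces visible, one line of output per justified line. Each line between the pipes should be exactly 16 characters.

Answer: |kitchen so house|
|python chemistry|
|bird        cold|
|rectangle system|

Derivation:
Line 1: ['kitchen', 'so', 'house'] (min_width=16, slack=0)
Line 2: ['python', 'chemistry'] (min_width=16, slack=0)
Line 3: ['bird', 'cold'] (min_width=9, slack=7)
Line 4: ['rectangle', 'system'] (min_width=16, slack=0)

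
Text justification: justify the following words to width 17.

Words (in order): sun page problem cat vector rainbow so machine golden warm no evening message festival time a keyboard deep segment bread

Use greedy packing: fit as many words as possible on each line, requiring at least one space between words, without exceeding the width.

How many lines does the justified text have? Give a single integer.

Answer: 9

Derivation:
Line 1: ['sun', 'page', 'problem'] (min_width=16, slack=1)
Line 2: ['cat', 'vector'] (min_width=10, slack=7)
Line 3: ['rainbow', 'so'] (min_width=10, slack=7)
Line 4: ['machine', 'golden'] (min_width=14, slack=3)
Line 5: ['warm', 'no', 'evening'] (min_width=15, slack=2)
Line 6: ['message', 'festival'] (min_width=16, slack=1)
Line 7: ['time', 'a', 'keyboard'] (min_width=15, slack=2)
Line 8: ['deep', 'segment'] (min_width=12, slack=5)
Line 9: ['bread'] (min_width=5, slack=12)
Total lines: 9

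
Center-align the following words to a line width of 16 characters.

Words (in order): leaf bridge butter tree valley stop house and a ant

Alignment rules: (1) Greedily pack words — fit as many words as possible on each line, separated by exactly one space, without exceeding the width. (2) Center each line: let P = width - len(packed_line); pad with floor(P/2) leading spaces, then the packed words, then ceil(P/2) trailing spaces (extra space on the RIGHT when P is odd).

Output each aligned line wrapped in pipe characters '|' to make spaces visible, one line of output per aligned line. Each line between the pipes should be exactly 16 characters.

Line 1: ['leaf', 'bridge'] (min_width=11, slack=5)
Line 2: ['butter', 'tree'] (min_width=11, slack=5)
Line 3: ['valley', 'stop'] (min_width=11, slack=5)
Line 4: ['house', 'and', 'a', 'ant'] (min_width=15, slack=1)

Answer: |  leaf bridge   |
|  butter tree   |
|  valley stop   |
|house and a ant |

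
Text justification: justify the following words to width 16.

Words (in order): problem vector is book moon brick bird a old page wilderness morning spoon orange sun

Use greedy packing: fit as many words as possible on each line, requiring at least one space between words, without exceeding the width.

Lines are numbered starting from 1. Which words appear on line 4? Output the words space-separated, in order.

Line 1: ['problem', 'vector'] (min_width=14, slack=2)
Line 2: ['is', 'book', 'moon'] (min_width=12, slack=4)
Line 3: ['brick', 'bird', 'a', 'old'] (min_width=16, slack=0)
Line 4: ['page', 'wilderness'] (min_width=15, slack=1)
Line 5: ['morning', 'spoon'] (min_width=13, slack=3)
Line 6: ['orange', 'sun'] (min_width=10, slack=6)

Answer: page wilderness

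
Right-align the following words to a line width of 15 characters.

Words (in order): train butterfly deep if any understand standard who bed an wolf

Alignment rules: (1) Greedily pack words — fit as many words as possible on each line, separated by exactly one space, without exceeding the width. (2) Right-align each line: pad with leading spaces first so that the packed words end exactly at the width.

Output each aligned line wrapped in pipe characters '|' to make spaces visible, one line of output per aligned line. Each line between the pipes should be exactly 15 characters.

Answer: |train butterfly|
|    deep if any|
|     understand|
|   standard who|
|    bed an wolf|

Derivation:
Line 1: ['train', 'butterfly'] (min_width=15, slack=0)
Line 2: ['deep', 'if', 'any'] (min_width=11, slack=4)
Line 3: ['understand'] (min_width=10, slack=5)
Line 4: ['standard', 'who'] (min_width=12, slack=3)
Line 5: ['bed', 'an', 'wolf'] (min_width=11, slack=4)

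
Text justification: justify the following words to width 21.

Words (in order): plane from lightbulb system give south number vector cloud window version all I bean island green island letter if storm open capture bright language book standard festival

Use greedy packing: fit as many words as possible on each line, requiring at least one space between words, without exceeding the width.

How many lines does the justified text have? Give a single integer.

Answer: 9

Derivation:
Line 1: ['plane', 'from', 'lightbulb'] (min_width=20, slack=1)
Line 2: ['system', 'give', 'south'] (min_width=17, slack=4)
Line 3: ['number', 'vector', 'cloud'] (min_width=19, slack=2)
Line 4: ['window', 'version', 'all', 'I'] (min_width=20, slack=1)
Line 5: ['bean', 'island', 'green'] (min_width=17, slack=4)
Line 6: ['island', 'letter', 'if'] (min_width=16, slack=5)
Line 7: ['storm', 'open', 'capture'] (min_width=18, slack=3)
Line 8: ['bright', 'language', 'book'] (min_width=20, slack=1)
Line 9: ['standard', 'festival'] (min_width=17, slack=4)
Total lines: 9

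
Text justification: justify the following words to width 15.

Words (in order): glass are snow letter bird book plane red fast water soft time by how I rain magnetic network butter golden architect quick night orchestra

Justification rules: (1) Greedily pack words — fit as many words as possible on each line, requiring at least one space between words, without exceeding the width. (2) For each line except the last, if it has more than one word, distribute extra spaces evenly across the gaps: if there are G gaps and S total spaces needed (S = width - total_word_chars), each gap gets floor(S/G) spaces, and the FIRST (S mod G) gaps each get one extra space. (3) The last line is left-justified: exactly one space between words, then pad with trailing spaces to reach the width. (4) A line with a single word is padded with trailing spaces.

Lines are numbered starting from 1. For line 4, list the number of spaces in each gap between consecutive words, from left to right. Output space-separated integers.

Answer: 1 1

Derivation:
Line 1: ['glass', 'are', 'snow'] (min_width=14, slack=1)
Line 2: ['letter', 'bird'] (min_width=11, slack=4)
Line 3: ['book', 'plane', 'red'] (min_width=14, slack=1)
Line 4: ['fast', 'water', 'soft'] (min_width=15, slack=0)
Line 5: ['time', 'by', 'how', 'I'] (min_width=13, slack=2)
Line 6: ['rain', 'magnetic'] (min_width=13, slack=2)
Line 7: ['network', 'butter'] (min_width=14, slack=1)
Line 8: ['golden'] (min_width=6, slack=9)
Line 9: ['architect', 'quick'] (min_width=15, slack=0)
Line 10: ['night', 'orchestra'] (min_width=15, slack=0)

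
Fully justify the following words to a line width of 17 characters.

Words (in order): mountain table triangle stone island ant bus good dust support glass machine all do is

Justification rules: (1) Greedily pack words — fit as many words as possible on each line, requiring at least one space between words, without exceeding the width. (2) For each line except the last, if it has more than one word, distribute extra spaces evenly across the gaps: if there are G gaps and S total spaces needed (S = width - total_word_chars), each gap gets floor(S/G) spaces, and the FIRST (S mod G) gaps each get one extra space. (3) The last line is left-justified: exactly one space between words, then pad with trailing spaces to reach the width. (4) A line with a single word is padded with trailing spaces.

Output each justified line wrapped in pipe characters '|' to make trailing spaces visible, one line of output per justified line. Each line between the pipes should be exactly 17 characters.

Line 1: ['mountain', 'table'] (min_width=14, slack=3)
Line 2: ['triangle', 'stone'] (min_width=14, slack=3)
Line 3: ['island', 'ant', 'bus'] (min_width=14, slack=3)
Line 4: ['good', 'dust', 'support'] (min_width=17, slack=0)
Line 5: ['glass', 'machine', 'all'] (min_width=17, slack=0)
Line 6: ['do', 'is'] (min_width=5, slack=12)

Answer: |mountain    table|
|triangle    stone|
|island   ant  bus|
|good dust support|
|glass machine all|
|do is            |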